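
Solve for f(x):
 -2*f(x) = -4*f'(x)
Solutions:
 f(x) = C1*exp(x/2)


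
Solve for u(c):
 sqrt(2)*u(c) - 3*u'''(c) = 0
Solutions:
 u(c) = C3*exp(2^(1/6)*3^(2/3)*c/3) + (C1*sin(6^(1/6)*c/2) + C2*cos(6^(1/6)*c/2))*exp(-2^(1/6)*3^(2/3)*c/6)


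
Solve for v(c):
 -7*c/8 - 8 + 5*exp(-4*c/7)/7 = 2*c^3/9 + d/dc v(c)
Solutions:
 v(c) = C1 - c^4/18 - 7*c^2/16 - 8*c - 5*exp(-4*c/7)/4


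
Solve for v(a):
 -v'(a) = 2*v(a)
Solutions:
 v(a) = C1*exp(-2*a)


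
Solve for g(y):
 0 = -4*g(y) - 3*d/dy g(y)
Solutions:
 g(y) = C1*exp(-4*y/3)


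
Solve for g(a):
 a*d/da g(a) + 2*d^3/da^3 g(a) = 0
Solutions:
 g(a) = C1 + Integral(C2*airyai(-2^(2/3)*a/2) + C3*airybi(-2^(2/3)*a/2), a)


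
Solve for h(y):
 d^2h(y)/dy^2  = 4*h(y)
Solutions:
 h(y) = C1*exp(-2*y) + C2*exp(2*y)


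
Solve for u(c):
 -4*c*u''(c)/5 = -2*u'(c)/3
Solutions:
 u(c) = C1 + C2*c^(11/6)


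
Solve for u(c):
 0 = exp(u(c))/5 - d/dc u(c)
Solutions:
 u(c) = log(-1/(C1 + c)) + log(5)


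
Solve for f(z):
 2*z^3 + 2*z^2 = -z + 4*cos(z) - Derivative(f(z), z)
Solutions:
 f(z) = C1 - z^4/2 - 2*z^3/3 - z^2/2 + 4*sin(z)


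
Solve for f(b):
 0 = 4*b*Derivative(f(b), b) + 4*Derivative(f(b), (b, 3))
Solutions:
 f(b) = C1 + Integral(C2*airyai(-b) + C3*airybi(-b), b)


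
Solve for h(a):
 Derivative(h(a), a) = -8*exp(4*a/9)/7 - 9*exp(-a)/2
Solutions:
 h(a) = C1 - 18*exp(4*a/9)/7 + 9*exp(-a)/2


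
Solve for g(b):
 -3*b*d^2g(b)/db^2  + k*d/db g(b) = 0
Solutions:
 g(b) = C1 + b^(re(k)/3 + 1)*(C2*sin(log(b)*Abs(im(k))/3) + C3*cos(log(b)*im(k)/3))


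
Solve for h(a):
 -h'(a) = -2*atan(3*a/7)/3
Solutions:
 h(a) = C1 + 2*a*atan(3*a/7)/3 - 7*log(9*a^2 + 49)/9


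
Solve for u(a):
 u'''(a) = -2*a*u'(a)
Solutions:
 u(a) = C1 + Integral(C2*airyai(-2^(1/3)*a) + C3*airybi(-2^(1/3)*a), a)


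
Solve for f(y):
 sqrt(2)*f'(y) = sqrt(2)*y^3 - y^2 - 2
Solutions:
 f(y) = C1 + y^4/4 - sqrt(2)*y^3/6 - sqrt(2)*y


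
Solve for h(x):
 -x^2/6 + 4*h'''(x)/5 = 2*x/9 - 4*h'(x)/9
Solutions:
 h(x) = C1 + C2*sin(sqrt(5)*x/3) + C3*cos(sqrt(5)*x/3) + x^3/8 + x^2/4 - 27*x/20


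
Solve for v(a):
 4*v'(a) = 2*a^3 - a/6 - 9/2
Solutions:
 v(a) = C1 + a^4/8 - a^2/48 - 9*a/8


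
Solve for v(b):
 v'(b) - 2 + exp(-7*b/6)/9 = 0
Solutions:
 v(b) = C1 + 2*b + 2*exp(-7*b/6)/21


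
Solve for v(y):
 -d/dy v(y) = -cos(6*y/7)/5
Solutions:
 v(y) = C1 + 7*sin(6*y/7)/30


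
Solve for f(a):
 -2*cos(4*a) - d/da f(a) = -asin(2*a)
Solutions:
 f(a) = C1 + a*asin(2*a) + sqrt(1 - 4*a^2)/2 - sin(4*a)/2


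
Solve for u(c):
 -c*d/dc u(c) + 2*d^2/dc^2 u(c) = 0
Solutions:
 u(c) = C1 + C2*erfi(c/2)


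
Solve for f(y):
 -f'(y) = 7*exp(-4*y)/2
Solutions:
 f(y) = C1 + 7*exp(-4*y)/8


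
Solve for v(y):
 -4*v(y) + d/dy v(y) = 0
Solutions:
 v(y) = C1*exp(4*y)


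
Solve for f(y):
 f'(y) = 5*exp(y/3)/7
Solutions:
 f(y) = C1 + 15*exp(y/3)/7


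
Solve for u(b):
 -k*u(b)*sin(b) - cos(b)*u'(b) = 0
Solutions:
 u(b) = C1*exp(k*log(cos(b)))


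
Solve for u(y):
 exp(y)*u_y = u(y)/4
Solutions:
 u(y) = C1*exp(-exp(-y)/4)


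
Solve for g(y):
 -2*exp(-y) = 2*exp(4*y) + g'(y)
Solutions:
 g(y) = C1 - exp(4*y)/2 + 2*exp(-y)


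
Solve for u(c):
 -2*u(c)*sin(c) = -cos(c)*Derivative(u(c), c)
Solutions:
 u(c) = C1/cos(c)^2


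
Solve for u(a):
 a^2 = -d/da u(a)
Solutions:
 u(a) = C1 - a^3/3


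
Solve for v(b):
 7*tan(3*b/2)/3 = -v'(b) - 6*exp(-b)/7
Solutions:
 v(b) = C1 - 7*log(tan(3*b/2)^2 + 1)/9 + 6*exp(-b)/7


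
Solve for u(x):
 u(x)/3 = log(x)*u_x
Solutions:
 u(x) = C1*exp(li(x)/3)


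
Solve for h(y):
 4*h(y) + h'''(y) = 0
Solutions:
 h(y) = C3*exp(-2^(2/3)*y) + (C1*sin(2^(2/3)*sqrt(3)*y/2) + C2*cos(2^(2/3)*sqrt(3)*y/2))*exp(2^(2/3)*y/2)


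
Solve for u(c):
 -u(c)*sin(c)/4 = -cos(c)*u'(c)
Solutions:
 u(c) = C1/cos(c)^(1/4)


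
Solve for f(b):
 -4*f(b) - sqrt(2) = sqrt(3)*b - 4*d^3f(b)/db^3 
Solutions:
 f(b) = C3*exp(b) - sqrt(3)*b/4 + (C1*sin(sqrt(3)*b/2) + C2*cos(sqrt(3)*b/2))*exp(-b/2) - sqrt(2)/4


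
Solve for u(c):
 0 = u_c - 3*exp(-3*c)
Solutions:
 u(c) = C1 - exp(-3*c)


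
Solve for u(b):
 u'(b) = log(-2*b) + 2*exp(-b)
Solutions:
 u(b) = C1 + b*log(-b) + b*(-1 + log(2)) - 2*exp(-b)


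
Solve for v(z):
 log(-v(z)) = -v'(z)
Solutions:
 -li(-v(z)) = C1 - z


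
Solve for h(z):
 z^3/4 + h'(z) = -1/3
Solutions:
 h(z) = C1 - z^4/16 - z/3


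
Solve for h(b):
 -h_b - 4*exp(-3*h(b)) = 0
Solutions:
 h(b) = log(C1 - 12*b)/3
 h(b) = log((-3^(1/3) - 3^(5/6)*I)*(C1 - 4*b)^(1/3)/2)
 h(b) = log((-3^(1/3) + 3^(5/6)*I)*(C1 - 4*b)^(1/3)/2)


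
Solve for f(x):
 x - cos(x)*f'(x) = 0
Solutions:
 f(x) = C1 + Integral(x/cos(x), x)


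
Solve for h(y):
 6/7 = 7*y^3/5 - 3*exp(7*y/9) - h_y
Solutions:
 h(y) = C1 + 7*y^4/20 - 6*y/7 - 27*exp(7*y/9)/7


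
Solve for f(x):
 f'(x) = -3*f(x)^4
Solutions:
 f(x) = (-3^(2/3) - 3*3^(1/6)*I)*(1/(C1 + 3*x))^(1/3)/6
 f(x) = (-3^(2/3) + 3*3^(1/6)*I)*(1/(C1 + 3*x))^(1/3)/6
 f(x) = (1/(C1 + 9*x))^(1/3)


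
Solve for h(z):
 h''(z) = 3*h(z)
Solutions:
 h(z) = C1*exp(-sqrt(3)*z) + C2*exp(sqrt(3)*z)


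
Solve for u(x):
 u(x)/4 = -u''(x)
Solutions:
 u(x) = C1*sin(x/2) + C2*cos(x/2)


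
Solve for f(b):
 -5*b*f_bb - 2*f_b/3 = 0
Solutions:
 f(b) = C1 + C2*b^(13/15)


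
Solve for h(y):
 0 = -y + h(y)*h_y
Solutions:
 h(y) = -sqrt(C1 + y^2)
 h(y) = sqrt(C1 + y^2)


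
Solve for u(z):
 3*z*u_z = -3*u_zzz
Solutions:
 u(z) = C1 + Integral(C2*airyai(-z) + C3*airybi(-z), z)


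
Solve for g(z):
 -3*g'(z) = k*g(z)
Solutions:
 g(z) = C1*exp(-k*z/3)


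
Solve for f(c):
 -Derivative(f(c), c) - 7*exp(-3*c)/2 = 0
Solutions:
 f(c) = C1 + 7*exp(-3*c)/6


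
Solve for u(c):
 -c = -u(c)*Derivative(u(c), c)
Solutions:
 u(c) = -sqrt(C1 + c^2)
 u(c) = sqrt(C1 + c^2)


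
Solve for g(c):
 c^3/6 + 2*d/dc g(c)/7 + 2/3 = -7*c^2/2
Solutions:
 g(c) = C1 - 7*c^4/48 - 49*c^3/12 - 7*c/3


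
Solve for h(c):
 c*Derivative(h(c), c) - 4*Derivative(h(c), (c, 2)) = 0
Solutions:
 h(c) = C1 + C2*erfi(sqrt(2)*c/4)


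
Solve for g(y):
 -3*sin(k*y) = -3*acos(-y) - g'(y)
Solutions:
 g(y) = C1 - 3*y*acos(-y) - 3*sqrt(1 - y^2) + 3*Piecewise((-cos(k*y)/k, Ne(k, 0)), (0, True))


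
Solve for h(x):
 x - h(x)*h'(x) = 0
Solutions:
 h(x) = -sqrt(C1 + x^2)
 h(x) = sqrt(C1 + x^2)


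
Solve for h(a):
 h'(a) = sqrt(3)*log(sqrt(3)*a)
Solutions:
 h(a) = C1 + sqrt(3)*a*log(a) - sqrt(3)*a + sqrt(3)*a*log(3)/2


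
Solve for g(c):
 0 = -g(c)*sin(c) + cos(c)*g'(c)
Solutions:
 g(c) = C1/cos(c)


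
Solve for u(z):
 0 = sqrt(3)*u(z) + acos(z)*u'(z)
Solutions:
 u(z) = C1*exp(-sqrt(3)*Integral(1/acos(z), z))


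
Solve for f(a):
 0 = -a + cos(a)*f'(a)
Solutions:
 f(a) = C1 + Integral(a/cos(a), a)


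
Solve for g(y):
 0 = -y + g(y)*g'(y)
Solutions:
 g(y) = -sqrt(C1 + y^2)
 g(y) = sqrt(C1 + y^2)


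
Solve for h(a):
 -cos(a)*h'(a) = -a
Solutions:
 h(a) = C1 + Integral(a/cos(a), a)


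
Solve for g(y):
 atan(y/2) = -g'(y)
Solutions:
 g(y) = C1 - y*atan(y/2) + log(y^2 + 4)


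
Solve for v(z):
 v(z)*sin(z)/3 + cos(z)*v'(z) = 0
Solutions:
 v(z) = C1*cos(z)^(1/3)


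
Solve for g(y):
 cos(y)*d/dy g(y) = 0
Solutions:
 g(y) = C1


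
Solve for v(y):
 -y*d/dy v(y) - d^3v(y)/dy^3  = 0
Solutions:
 v(y) = C1 + Integral(C2*airyai(-y) + C3*airybi(-y), y)


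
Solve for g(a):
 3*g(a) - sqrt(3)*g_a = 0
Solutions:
 g(a) = C1*exp(sqrt(3)*a)


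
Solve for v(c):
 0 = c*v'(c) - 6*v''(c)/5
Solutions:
 v(c) = C1 + C2*erfi(sqrt(15)*c/6)


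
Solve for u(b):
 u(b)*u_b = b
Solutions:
 u(b) = -sqrt(C1 + b^2)
 u(b) = sqrt(C1 + b^2)


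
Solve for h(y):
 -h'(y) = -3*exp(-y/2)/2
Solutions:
 h(y) = C1 - 3*exp(-y/2)


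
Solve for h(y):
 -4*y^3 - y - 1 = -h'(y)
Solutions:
 h(y) = C1 + y^4 + y^2/2 + y


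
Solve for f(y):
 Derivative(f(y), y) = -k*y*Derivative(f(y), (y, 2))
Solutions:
 f(y) = C1 + y^(((re(k) - 1)*re(k) + im(k)^2)/(re(k)^2 + im(k)^2))*(C2*sin(log(y)*Abs(im(k))/(re(k)^2 + im(k)^2)) + C3*cos(log(y)*im(k)/(re(k)^2 + im(k)^2)))


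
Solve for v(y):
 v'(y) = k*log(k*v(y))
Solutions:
 li(k*v(y))/k = C1 + k*y


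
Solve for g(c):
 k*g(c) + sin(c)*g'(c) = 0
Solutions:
 g(c) = C1*exp(k*(-log(cos(c) - 1) + log(cos(c) + 1))/2)


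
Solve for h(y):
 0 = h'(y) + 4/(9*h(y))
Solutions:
 h(y) = -sqrt(C1 - 8*y)/3
 h(y) = sqrt(C1 - 8*y)/3


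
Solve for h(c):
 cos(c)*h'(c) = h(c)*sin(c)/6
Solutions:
 h(c) = C1/cos(c)^(1/6)


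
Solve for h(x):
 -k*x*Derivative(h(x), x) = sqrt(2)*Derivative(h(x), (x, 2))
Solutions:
 h(x) = Piecewise((-2^(3/4)*sqrt(pi)*C1*erf(2^(1/4)*sqrt(k)*x/2)/(2*sqrt(k)) - C2, (k > 0) | (k < 0)), (-C1*x - C2, True))


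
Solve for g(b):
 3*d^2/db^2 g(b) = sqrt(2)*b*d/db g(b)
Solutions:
 g(b) = C1 + C2*erfi(2^(3/4)*sqrt(3)*b/6)


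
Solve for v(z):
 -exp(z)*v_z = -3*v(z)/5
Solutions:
 v(z) = C1*exp(-3*exp(-z)/5)


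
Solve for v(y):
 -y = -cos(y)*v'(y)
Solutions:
 v(y) = C1 + Integral(y/cos(y), y)


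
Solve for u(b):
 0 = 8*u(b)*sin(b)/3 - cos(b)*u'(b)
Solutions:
 u(b) = C1/cos(b)^(8/3)


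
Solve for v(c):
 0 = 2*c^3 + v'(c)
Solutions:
 v(c) = C1 - c^4/2


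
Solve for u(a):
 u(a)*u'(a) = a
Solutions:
 u(a) = -sqrt(C1 + a^2)
 u(a) = sqrt(C1 + a^2)


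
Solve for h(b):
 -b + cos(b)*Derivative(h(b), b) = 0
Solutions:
 h(b) = C1 + Integral(b/cos(b), b)


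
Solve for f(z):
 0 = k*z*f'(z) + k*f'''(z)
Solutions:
 f(z) = C1 + Integral(C2*airyai(-z) + C3*airybi(-z), z)


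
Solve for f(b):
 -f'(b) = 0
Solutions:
 f(b) = C1


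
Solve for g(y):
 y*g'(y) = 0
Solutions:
 g(y) = C1


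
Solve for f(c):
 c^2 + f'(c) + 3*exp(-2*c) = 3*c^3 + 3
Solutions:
 f(c) = C1 + 3*c^4/4 - c^3/3 + 3*c + 3*exp(-2*c)/2


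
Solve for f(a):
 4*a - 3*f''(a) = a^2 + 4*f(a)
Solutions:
 f(a) = C1*sin(2*sqrt(3)*a/3) + C2*cos(2*sqrt(3)*a/3) - a^2/4 + a + 3/8


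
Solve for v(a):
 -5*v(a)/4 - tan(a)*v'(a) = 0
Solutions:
 v(a) = C1/sin(a)^(5/4)


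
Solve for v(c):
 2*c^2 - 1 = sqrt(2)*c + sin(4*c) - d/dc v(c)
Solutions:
 v(c) = C1 - 2*c^3/3 + sqrt(2)*c^2/2 + c - cos(4*c)/4


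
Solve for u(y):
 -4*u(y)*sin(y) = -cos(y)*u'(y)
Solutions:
 u(y) = C1/cos(y)^4


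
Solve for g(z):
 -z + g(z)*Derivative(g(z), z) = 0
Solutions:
 g(z) = -sqrt(C1 + z^2)
 g(z) = sqrt(C1 + z^2)


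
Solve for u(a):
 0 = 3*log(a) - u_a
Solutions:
 u(a) = C1 + 3*a*log(a) - 3*a


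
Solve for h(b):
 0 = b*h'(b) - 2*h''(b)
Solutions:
 h(b) = C1 + C2*erfi(b/2)


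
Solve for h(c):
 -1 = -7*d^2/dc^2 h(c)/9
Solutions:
 h(c) = C1 + C2*c + 9*c^2/14


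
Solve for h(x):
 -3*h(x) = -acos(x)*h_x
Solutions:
 h(x) = C1*exp(3*Integral(1/acos(x), x))


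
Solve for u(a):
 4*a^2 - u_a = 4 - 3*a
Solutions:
 u(a) = C1 + 4*a^3/3 + 3*a^2/2 - 4*a


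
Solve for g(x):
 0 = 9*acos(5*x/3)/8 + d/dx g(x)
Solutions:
 g(x) = C1 - 9*x*acos(5*x/3)/8 + 9*sqrt(9 - 25*x^2)/40


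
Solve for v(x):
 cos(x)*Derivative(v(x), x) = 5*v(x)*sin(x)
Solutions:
 v(x) = C1/cos(x)^5


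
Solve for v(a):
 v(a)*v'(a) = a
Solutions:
 v(a) = -sqrt(C1 + a^2)
 v(a) = sqrt(C1 + a^2)


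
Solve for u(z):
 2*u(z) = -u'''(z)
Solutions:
 u(z) = C3*exp(-2^(1/3)*z) + (C1*sin(2^(1/3)*sqrt(3)*z/2) + C2*cos(2^(1/3)*sqrt(3)*z/2))*exp(2^(1/3)*z/2)


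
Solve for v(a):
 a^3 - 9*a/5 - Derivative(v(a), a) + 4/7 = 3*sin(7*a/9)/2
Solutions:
 v(a) = C1 + a^4/4 - 9*a^2/10 + 4*a/7 + 27*cos(7*a/9)/14


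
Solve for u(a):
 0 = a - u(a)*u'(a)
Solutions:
 u(a) = -sqrt(C1 + a^2)
 u(a) = sqrt(C1 + a^2)


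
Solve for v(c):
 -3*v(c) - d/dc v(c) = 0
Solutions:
 v(c) = C1*exp(-3*c)


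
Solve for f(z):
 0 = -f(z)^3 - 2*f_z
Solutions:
 f(z) = -sqrt(-1/(C1 - z))
 f(z) = sqrt(-1/(C1 - z))


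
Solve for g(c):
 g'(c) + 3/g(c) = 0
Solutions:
 g(c) = -sqrt(C1 - 6*c)
 g(c) = sqrt(C1 - 6*c)


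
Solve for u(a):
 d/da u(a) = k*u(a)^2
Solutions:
 u(a) = -1/(C1 + a*k)


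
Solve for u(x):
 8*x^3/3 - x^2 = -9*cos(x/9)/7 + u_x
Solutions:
 u(x) = C1 + 2*x^4/3 - x^3/3 + 81*sin(x/9)/7


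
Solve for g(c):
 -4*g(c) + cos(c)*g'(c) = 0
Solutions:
 g(c) = C1*(sin(c)^2 + 2*sin(c) + 1)/(sin(c)^2 - 2*sin(c) + 1)


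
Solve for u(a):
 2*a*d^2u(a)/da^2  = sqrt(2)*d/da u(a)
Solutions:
 u(a) = C1 + C2*a^(sqrt(2)/2 + 1)


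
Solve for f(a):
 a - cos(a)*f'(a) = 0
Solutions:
 f(a) = C1 + Integral(a/cos(a), a)


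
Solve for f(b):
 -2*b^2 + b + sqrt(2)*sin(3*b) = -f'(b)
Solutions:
 f(b) = C1 + 2*b^3/3 - b^2/2 + sqrt(2)*cos(3*b)/3


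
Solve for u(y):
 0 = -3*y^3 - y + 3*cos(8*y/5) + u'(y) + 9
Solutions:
 u(y) = C1 + 3*y^4/4 + y^2/2 - 9*y - 15*sin(8*y/5)/8


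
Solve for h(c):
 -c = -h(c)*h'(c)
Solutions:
 h(c) = -sqrt(C1 + c^2)
 h(c) = sqrt(C1 + c^2)


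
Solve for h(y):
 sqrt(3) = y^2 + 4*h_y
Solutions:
 h(y) = C1 - y^3/12 + sqrt(3)*y/4


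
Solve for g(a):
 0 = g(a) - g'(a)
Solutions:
 g(a) = C1*exp(a)


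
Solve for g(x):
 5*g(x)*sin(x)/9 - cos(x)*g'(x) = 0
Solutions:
 g(x) = C1/cos(x)^(5/9)


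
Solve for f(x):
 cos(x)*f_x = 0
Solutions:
 f(x) = C1


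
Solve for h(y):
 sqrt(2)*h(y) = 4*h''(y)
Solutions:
 h(y) = C1*exp(-2^(1/4)*y/2) + C2*exp(2^(1/4)*y/2)


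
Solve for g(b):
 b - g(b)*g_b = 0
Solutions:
 g(b) = -sqrt(C1 + b^2)
 g(b) = sqrt(C1 + b^2)


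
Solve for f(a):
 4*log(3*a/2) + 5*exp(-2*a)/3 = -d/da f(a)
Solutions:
 f(a) = C1 - 4*a*log(a) + 4*a*(-log(3) + log(2) + 1) + 5*exp(-2*a)/6


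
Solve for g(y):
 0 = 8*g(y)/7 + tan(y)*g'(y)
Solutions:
 g(y) = C1/sin(y)^(8/7)


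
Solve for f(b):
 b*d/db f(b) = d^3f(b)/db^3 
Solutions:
 f(b) = C1 + Integral(C2*airyai(b) + C3*airybi(b), b)


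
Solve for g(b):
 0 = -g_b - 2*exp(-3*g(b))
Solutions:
 g(b) = log(C1 - 6*b)/3
 g(b) = log((-3^(1/3) - 3^(5/6)*I)*(C1 - 2*b)^(1/3)/2)
 g(b) = log((-3^(1/3) + 3^(5/6)*I)*(C1 - 2*b)^(1/3)/2)


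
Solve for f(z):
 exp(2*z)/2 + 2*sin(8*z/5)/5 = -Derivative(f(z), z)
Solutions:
 f(z) = C1 - exp(2*z)/4 + cos(8*z/5)/4


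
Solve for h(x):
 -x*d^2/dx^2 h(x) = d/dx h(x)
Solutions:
 h(x) = C1 + C2*log(x)


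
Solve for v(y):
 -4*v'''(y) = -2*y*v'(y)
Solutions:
 v(y) = C1 + Integral(C2*airyai(2^(2/3)*y/2) + C3*airybi(2^(2/3)*y/2), y)


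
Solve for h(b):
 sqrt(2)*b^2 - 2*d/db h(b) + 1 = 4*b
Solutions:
 h(b) = C1 + sqrt(2)*b^3/6 - b^2 + b/2


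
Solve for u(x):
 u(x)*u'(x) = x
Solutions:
 u(x) = -sqrt(C1 + x^2)
 u(x) = sqrt(C1 + x^2)


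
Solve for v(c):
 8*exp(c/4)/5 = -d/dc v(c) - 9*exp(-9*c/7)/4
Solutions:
 v(c) = C1 - 32*exp(c/4)/5 + 7*exp(-9*c/7)/4


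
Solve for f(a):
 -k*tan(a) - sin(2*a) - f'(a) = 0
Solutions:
 f(a) = C1 + k*log(cos(a)) + cos(2*a)/2


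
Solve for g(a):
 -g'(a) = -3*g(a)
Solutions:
 g(a) = C1*exp(3*a)


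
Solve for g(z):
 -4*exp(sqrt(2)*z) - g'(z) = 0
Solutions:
 g(z) = C1 - 2*sqrt(2)*exp(sqrt(2)*z)


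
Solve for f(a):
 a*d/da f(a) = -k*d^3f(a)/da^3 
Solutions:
 f(a) = C1 + Integral(C2*airyai(a*(-1/k)^(1/3)) + C3*airybi(a*(-1/k)^(1/3)), a)


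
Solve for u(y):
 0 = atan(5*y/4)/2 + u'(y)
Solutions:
 u(y) = C1 - y*atan(5*y/4)/2 + log(25*y^2 + 16)/5


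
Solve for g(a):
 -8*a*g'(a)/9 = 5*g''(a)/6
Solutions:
 g(a) = C1 + C2*erf(2*sqrt(30)*a/15)


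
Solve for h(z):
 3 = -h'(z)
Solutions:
 h(z) = C1 - 3*z


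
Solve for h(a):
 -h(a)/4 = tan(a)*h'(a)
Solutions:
 h(a) = C1/sin(a)^(1/4)


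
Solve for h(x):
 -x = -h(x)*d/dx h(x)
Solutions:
 h(x) = -sqrt(C1 + x^2)
 h(x) = sqrt(C1 + x^2)


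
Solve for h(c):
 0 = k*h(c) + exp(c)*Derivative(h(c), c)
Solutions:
 h(c) = C1*exp(k*exp(-c))


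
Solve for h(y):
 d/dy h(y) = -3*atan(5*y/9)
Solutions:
 h(y) = C1 - 3*y*atan(5*y/9) + 27*log(25*y^2 + 81)/10


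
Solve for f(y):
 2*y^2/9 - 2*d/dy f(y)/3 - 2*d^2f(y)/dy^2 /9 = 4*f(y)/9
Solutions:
 f(y) = C1*exp(-2*y) + C2*exp(-y) + y^2/2 - 3*y/2 + 7/4


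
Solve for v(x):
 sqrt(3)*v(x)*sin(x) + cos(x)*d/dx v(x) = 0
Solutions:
 v(x) = C1*cos(x)^(sqrt(3))


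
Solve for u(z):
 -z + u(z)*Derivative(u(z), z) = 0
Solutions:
 u(z) = -sqrt(C1 + z^2)
 u(z) = sqrt(C1 + z^2)


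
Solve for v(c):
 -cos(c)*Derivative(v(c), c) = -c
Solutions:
 v(c) = C1 + Integral(c/cos(c), c)


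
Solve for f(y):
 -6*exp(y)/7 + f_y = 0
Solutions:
 f(y) = C1 + 6*exp(y)/7


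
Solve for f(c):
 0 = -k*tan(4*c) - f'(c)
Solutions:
 f(c) = C1 + k*log(cos(4*c))/4


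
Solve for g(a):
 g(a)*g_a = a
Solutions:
 g(a) = -sqrt(C1 + a^2)
 g(a) = sqrt(C1 + a^2)


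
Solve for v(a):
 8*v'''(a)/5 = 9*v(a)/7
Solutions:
 v(a) = C3*exp(45^(1/3)*7^(2/3)*a/14) + (C1*sin(3*3^(1/6)*5^(1/3)*7^(2/3)*a/28) + C2*cos(3*3^(1/6)*5^(1/3)*7^(2/3)*a/28))*exp(-45^(1/3)*7^(2/3)*a/28)


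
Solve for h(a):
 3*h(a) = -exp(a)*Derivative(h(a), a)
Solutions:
 h(a) = C1*exp(3*exp(-a))


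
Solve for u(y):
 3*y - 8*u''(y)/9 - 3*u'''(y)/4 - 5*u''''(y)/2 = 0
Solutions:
 u(y) = C1 + C2*y + 9*y^3/16 - 729*y^2/512 + (C3*sin(sqrt(1199)*y/60) + C4*cos(sqrt(1199)*y/60))*exp(-3*y/20)


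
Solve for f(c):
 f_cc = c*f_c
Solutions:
 f(c) = C1 + C2*erfi(sqrt(2)*c/2)


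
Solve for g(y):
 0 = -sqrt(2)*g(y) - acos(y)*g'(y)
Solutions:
 g(y) = C1*exp(-sqrt(2)*Integral(1/acos(y), y))


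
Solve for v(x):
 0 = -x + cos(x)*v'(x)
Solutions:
 v(x) = C1 + Integral(x/cos(x), x)


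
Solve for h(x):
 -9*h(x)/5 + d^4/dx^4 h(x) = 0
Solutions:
 h(x) = C1*exp(-sqrt(3)*5^(3/4)*x/5) + C2*exp(sqrt(3)*5^(3/4)*x/5) + C3*sin(sqrt(3)*5^(3/4)*x/5) + C4*cos(sqrt(3)*5^(3/4)*x/5)


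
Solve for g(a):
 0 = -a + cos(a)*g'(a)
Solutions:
 g(a) = C1 + Integral(a/cos(a), a)


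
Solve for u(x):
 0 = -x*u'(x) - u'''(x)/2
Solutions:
 u(x) = C1 + Integral(C2*airyai(-2^(1/3)*x) + C3*airybi(-2^(1/3)*x), x)


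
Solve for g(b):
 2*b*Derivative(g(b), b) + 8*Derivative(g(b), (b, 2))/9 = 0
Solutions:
 g(b) = C1 + C2*erf(3*sqrt(2)*b/4)


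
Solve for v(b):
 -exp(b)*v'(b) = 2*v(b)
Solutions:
 v(b) = C1*exp(2*exp(-b))


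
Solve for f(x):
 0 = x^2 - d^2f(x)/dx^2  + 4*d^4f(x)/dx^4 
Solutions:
 f(x) = C1 + C2*x + C3*exp(-x/2) + C4*exp(x/2) + x^4/12 + 4*x^2


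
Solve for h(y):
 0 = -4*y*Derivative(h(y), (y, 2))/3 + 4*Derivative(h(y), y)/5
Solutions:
 h(y) = C1 + C2*y^(8/5)


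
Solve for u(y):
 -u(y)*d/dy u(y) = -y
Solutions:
 u(y) = -sqrt(C1 + y^2)
 u(y) = sqrt(C1 + y^2)


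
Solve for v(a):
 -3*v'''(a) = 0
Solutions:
 v(a) = C1 + C2*a + C3*a^2


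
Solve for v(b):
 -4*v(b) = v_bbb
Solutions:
 v(b) = C3*exp(-2^(2/3)*b) + (C1*sin(2^(2/3)*sqrt(3)*b/2) + C2*cos(2^(2/3)*sqrt(3)*b/2))*exp(2^(2/3)*b/2)


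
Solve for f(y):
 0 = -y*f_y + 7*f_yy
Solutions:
 f(y) = C1 + C2*erfi(sqrt(14)*y/14)


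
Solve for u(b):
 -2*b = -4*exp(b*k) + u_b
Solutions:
 u(b) = C1 - b^2 + 4*exp(b*k)/k


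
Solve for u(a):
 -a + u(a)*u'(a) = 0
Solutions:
 u(a) = -sqrt(C1 + a^2)
 u(a) = sqrt(C1 + a^2)


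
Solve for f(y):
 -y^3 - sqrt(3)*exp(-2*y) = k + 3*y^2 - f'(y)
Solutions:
 f(y) = C1 + k*y + y^4/4 + y^3 - sqrt(3)*exp(-2*y)/2


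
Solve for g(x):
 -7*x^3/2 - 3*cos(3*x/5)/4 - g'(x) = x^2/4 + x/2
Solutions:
 g(x) = C1 - 7*x^4/8 - x^3/12 - x^2/4 - 5*sin(3*x/5)/4


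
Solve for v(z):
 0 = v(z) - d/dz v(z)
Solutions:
 v(z) = C1*exp(z)


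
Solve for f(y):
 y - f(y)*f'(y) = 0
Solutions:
 f(y) = -sqrt(C1 + y^2)
 f(y) = sqrt(C1 + y^2)


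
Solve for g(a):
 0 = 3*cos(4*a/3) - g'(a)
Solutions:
 g(a) = C1 + 9*sin(4*a/3)/4


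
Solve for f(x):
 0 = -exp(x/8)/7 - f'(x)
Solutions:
 f(x) = C1 - 8*exp(x/8)/7


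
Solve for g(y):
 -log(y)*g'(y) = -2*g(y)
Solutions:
 g(y) = C1*exp(2*li(y))


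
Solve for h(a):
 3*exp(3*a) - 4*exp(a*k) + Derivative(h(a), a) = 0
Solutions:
 h(a) = C1 - exp(3*a) + 4*exp(a*k)/k


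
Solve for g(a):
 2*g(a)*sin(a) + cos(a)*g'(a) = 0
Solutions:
 g(a) = C1*cos(a)^2


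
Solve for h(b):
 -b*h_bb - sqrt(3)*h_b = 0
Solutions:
 h(b) = C1 + C2*b^(1 - sqrt(3))


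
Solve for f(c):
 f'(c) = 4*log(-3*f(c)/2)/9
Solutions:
 -9*Integral(1/(log(-_y) - log(2) + log(3)), (_y, f(c)))/4 = C1 - c


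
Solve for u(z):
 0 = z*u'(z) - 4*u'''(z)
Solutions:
 u(z) = C1 + Integral(C2*airyai(2^(1/3)*z/2) + C3*airybi(2^(1/3)*z/2), z)


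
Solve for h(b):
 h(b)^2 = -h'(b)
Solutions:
 h(b) = 1/(C1 + b)


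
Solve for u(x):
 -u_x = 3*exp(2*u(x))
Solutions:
 u(x) = log(-sqrt(-1/(C1 - 3*x))) - log(2)/2
 u(x) = log(-1/(C1 - 3*x))/2 - log(2)/2


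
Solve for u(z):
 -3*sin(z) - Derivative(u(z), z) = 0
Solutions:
 u(z) = C1 + 3*cos(z)


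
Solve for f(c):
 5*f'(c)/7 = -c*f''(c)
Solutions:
 f(c) = C1 + C2*c^(2/7)


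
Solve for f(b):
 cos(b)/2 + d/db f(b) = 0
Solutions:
 f(b) = C1 - sin(b)/2


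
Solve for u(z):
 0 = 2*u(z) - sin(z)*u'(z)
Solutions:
 u(z) = C1*(cos(z) - 1)/(cos(z) + 1)


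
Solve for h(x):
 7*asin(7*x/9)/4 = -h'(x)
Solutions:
 h(x) = C1 - 7*x*asin(7*x/9)/4 - sqrt(81 - 49*x^2)/4


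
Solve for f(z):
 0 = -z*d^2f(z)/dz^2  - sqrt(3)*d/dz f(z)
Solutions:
 f(z) = C1 + C2*z^(1 - sqrt(3))


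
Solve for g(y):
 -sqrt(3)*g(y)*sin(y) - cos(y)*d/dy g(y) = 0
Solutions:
 g(y) = C1*cos(y)^(sqrt(3))


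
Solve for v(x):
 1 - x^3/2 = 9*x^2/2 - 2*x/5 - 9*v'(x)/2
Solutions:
 v(x) = C1 + x^4/36 + x^3/3 - 2*x^2/45 - 2*x/9


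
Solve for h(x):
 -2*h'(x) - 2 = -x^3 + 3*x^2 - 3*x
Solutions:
 h(x) = C1 + x^4/8 - x^3/2 + 3*x^2/4 - x


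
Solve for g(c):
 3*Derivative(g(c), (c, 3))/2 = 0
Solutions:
 g(c) = C1 + C2*c + C3*c^2


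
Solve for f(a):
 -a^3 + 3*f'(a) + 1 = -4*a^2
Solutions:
 f(a) = C1 + a^4/12 - 4*a^3/9 - a/3


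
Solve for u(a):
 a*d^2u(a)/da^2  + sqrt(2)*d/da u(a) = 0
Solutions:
 u(a) = C1 + C2*a^(1 - sqrt(2))


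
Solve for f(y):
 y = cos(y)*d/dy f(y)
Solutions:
 f(y) = C1 + Integral(y/cos(y), y)


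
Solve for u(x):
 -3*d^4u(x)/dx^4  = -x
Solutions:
 u(x) = C1 + C2*x + C3*x^2 + C4*x^3 + x^5/360


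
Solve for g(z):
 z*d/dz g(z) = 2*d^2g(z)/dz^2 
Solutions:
 g(z) = C1 + C2*erfi(z/2)


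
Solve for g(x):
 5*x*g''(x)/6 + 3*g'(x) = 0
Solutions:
 g(x) = C1 + C2/x^(13/5)


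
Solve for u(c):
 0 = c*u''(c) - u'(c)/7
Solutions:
 u(c) = C1 + C2*c^(8/7)


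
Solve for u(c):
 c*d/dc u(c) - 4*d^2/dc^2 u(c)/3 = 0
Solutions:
 u(c) = C1 + C2*erfi(sqrt(6)*c/4)


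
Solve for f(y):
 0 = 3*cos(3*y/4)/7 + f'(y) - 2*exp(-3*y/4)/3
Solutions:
 f(y) = C1 - 4*sin(3*y/4)/7 - 8*exp(-3*y/4)/9


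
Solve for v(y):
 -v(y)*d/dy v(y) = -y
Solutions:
 v(y) = -sqrt(C1 + y^2)
 v(y) = sqrt(C1 + y^2)


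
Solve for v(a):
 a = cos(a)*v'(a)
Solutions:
 v(a) = C1 + Integral(a/cos(a), a)


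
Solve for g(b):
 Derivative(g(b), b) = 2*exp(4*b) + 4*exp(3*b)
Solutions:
 g(b) = C1 + exp(4*b)/2 + 4*exp(3*b)/3


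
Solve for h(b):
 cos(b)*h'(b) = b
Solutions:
 h(b) = C1 + Integral(b/cos(b), b)


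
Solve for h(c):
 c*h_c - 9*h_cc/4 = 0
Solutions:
 h(c) = C1 + C2*erfi(sqrt(2)*c/3)


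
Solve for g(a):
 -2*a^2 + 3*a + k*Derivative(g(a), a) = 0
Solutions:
 g(a) = C1 + 2*a^3/(3*k) - 3*a^2/(2*k)


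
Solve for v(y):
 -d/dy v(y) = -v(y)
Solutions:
 v(y) = C1*exp(y)


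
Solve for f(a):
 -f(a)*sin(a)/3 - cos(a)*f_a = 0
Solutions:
 f(a) = C1*cos(a)^(1/3)


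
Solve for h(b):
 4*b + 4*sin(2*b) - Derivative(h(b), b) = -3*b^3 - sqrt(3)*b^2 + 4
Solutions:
 h(b) = C1 + 3*b^4/4 + sqrt(3)*b^3/3 + 2*b^2 - 4*b - 2*cos(2*b)


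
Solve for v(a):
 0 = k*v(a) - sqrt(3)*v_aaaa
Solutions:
 v(a) = C1*exp(-3^(7/8)*a*k^(1/4)/3) + C2*exp(3^(7/8)*a*k^(1/4)/3) + C3*exp(-3^(7/8)*I*a*k^(1/4)/3) + C4*exp(3^(7/8)*I*a*k^(1/4)/3)


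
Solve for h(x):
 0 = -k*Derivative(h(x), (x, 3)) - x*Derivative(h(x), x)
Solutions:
 h(x) = C1 + Integral(C2*airyai(x*(-1/k)^(1/3)) + C3*airybi(x*(-1/k)^(1/3)), x)


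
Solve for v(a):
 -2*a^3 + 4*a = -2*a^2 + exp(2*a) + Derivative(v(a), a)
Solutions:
 v(a) = C1 - a^4/2 + 2*a^3/3 + 2*a^2 - exp(2*a)/2


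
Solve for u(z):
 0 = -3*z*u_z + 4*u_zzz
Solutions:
 u(z) = C1 + Integral(C2*airyai(6^(1/3)*z/2) + C3*airybi(6^(1/3)*z/2), z)


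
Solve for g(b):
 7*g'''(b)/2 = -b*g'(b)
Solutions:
 g(b) = C1 + Integral(C2*airyai(-2^(1/3)*7^(2/3)*b/7) + C3*airybi(-2^(1/3)*7^(2/3)*b/7), b)


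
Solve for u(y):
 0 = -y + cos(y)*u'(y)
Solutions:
 u(y) = C1 + Integral(y/cos(y), y)


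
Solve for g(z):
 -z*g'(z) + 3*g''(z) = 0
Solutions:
 g(z) = C1 + C2*erfi(sqrt(6)*z/6)


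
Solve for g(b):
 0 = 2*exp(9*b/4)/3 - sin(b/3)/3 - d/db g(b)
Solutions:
 g(b) = C1 + 8*exp(9*b/4)/27 + cos(b/3)


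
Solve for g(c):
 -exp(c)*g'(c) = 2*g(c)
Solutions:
 g(c) = C1*exp(2*exp(-c))


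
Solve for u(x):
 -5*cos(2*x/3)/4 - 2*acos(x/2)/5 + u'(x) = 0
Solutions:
 u(x) = C1 + 2*x*acos(x/2)/5 - 2*sqrt(4 - x^2)/5 + 15*sin(2*x/3)/8


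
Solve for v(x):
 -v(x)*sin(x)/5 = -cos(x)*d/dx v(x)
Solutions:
 v(x) = C1/cos(x)^(1/5)


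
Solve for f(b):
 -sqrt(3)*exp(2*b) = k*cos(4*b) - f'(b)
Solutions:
 f(b) = C1 + k*sin(4*b)/4 + sqrt(3)*exp(2*b)/2


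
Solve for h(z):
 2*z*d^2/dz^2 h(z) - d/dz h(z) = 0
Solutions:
 h(z) = C1 + C2*z^(3/2)


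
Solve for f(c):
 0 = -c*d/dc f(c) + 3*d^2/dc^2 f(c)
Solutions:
 f(c) = C1 + C2*erfi(sqrt(6)*c/6)


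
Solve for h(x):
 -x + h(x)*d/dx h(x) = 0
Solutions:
 h(x) = -sqrt(C1 + x^2)
 h(x) = sqrt(C1 + x^2)


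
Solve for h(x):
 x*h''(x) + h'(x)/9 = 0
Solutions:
 h(x) = C1 + C2*x^(8/9)


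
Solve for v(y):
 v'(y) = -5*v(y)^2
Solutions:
 v(y) = 1/(C1 + 5*y)


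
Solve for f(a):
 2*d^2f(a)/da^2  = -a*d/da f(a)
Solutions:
 f(a) = C1 + C2*erf(a/2)


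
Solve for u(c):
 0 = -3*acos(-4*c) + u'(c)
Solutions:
 u(c) = C1 + 3*c*acos(-4*c) + 3*sqrt(1 - 16*c^2)/4


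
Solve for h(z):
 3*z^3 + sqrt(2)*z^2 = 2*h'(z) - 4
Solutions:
 h(z) = C1 + 3*z^4/8 + sqrt(2)*z^3/6 + 2*z


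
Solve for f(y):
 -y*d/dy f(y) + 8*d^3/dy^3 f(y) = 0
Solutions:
 f(y) = C1 + Integral(C2*airyai(y/2) + C3*airybi(y/2), y)


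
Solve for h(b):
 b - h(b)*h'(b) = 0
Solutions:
 h(b) = -sqrt(C1 + b^2)
 h(b) = sqrt(C1 + b^2)


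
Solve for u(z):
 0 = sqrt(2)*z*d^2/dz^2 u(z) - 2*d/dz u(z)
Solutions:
 u(z) = C1 + C2*z^(1 + sqrt(2))


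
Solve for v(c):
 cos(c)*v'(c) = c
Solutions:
 v(c) = C1 + Integral(c/cos(c), c)


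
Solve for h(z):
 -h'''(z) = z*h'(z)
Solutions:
 h(z) = C1 + Integral(C2*airyai(-z) + C3*airybi(-z), z)


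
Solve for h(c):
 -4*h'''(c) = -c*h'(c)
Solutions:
 h(c) = C1 + Integral(C2*airyai(2^(1/3)*c/2) + C3*airybi(2^(1/3)*c/2), c)


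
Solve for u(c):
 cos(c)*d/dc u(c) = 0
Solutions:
 u(c) = C1


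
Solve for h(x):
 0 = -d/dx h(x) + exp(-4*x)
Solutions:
 h(x) = C1 - exp(-4*x)/4


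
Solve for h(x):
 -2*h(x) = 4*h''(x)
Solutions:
 h(x) = C1*sin(sqrt(2)*x/2) + C2*cos(sqrt(2)*x/2)


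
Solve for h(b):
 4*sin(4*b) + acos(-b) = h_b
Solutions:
 h(b) = C1 + b*acos(-b) + sqrt(1 - b^2) - cos(4*b)


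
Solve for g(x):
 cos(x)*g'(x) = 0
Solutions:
 g(x) = C1


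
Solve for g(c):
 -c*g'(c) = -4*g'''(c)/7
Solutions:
 g(c) = C1 + Integral(C2*airyai(14^(1/3)*c/2) + C3*airybi(14^(1/3)*c/2), c)


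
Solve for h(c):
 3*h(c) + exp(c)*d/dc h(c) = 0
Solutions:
 h(c) = C1*exp(3*exp(-c))


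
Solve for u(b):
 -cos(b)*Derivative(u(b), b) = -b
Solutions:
 u(b) = C1 + Integral(b/cos(b), b)


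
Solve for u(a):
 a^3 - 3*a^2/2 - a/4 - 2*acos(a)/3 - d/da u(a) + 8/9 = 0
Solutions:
 u(a) = C1 + a^4/4 - a^3/2 - a^2/8 - 2*a*acos(a)/3 + 8*a/9 + 2*sqrt(1 - a^2)/3


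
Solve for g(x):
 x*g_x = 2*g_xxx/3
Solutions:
 g(x) = C1 + Integral(C2*airyai(2^(2/3)*3^(1/3)*x/2) + C3*airybi(2^(2/3)*3^(1/3)*x/2), x)


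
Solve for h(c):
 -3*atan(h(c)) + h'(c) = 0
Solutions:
 Integral(1/atan(_y), (_y, h(c))) = C1 + 3*c


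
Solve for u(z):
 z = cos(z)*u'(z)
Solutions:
 u(z) = C1 + Integral(z/cos(z), z)


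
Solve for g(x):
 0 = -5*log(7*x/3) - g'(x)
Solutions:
 g(x) = C1 - 5*x*log(x) + x*log(243/16807) + 5*x


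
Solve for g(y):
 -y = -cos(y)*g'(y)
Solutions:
 g(y) = C1 + Integral(y/cos(y), y)


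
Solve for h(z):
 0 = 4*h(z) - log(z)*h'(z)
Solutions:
 h(z) = C1*exp(4*li(z))


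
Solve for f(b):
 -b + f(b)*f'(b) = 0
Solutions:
 f(b) = -sqrt(C1 + b^2)
 f(b) = sqrt(C1 + b^2)


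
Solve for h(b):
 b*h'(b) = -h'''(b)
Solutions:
 h(b) = C1 + Integral(C2*airyai(-b) + C3*airybi(-b), b)


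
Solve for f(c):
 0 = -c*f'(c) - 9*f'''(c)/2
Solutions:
 f(c) = C1 + Integral(C2*airyai(-6^(1/3)*c/3) + C3*airybi(-6^(1/3)*c/3), c)


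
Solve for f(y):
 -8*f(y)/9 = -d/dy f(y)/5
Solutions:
 f(y) = C1*exp(40*y/9)


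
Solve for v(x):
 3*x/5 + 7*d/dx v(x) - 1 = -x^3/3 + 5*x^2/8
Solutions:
 v(x) = C1 - x^4/84 + 5*x^3/168 - 3*x^2/70 + x/7


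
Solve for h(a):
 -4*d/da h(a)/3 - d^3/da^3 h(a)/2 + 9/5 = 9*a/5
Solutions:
 h(a) = C1 + C2*sin(2*sqrt(6)*a/3) + C3*cos(2*sqrt(6)*a/3) - 27*a^2/40 + 27*a/20


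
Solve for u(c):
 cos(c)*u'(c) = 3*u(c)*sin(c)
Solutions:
 u(c) = C1/cos(c)^3


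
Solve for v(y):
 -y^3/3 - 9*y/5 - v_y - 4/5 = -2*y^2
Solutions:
 v(y) = C1 - y^4/12 + 2*y^3/3 - 9*y^2/10 - 4*y/5


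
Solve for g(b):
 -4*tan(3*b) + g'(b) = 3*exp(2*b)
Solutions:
 g(b) = C1 + 3*exp(2*b)/2 - 4*log(cos(3*b))/3


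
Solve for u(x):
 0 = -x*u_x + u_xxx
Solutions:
 u(x) = C1 + Integral(C2*airyai(x) + C3*airybi(x), x)


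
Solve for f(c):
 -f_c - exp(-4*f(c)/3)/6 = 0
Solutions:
 f(c) = 3*log(-I*(C1 - 2*c/9)^(1/4))
 f(c) = 3*log(I*(C1 - 2*c/9)^(1/4))
 f(c) = 3*log(-(C1 - 2*c/9)^(1/4))
 f(c) = 3*log(C1 - 2*c/9)/4


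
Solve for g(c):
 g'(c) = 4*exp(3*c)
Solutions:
 g(c) = C1 + 4*exp(3*c)/3


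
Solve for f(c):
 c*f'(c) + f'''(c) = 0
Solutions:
 f(c) = C1 + Integral(C2*airyai(-c) + C3*airybi(-c), c)


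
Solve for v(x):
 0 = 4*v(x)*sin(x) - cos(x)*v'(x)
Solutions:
 v(x) = C1/cos(x)^4


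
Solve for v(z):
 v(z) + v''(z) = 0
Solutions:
 v(z) = C1*sin(z) + C2*cos(z)


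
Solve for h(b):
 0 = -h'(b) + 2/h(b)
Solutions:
 h(b) = -sqrt(C1 + 4*b)
 h(b) = sqrt(C1 + 4*b)


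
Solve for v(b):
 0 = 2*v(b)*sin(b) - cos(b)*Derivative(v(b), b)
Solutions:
 v(b) = C1/cos(b)^2


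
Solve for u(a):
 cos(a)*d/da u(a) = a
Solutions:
 u(a) = C1 + Integral(a/cos(a), a)


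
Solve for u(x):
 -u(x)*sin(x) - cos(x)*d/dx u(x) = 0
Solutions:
 u(x) = C1*cos(x)


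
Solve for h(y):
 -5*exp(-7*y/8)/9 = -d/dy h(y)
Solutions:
 h(y) = C1 - 40*exp(-7*y/8)/63


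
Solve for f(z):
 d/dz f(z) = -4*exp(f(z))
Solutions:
 f(z) = log(1/(C1 + 4*z))


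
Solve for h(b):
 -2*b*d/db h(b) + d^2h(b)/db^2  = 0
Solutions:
 h(b) = C1 + C2*erfi(b)


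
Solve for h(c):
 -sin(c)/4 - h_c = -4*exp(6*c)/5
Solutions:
 h(c) = C1 + 2*exp(6*c)/15 + cos(c)/4


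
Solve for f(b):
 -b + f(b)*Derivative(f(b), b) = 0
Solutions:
 f(b) = -sqrt(C1 + b^2)
 f(b) = sqrt(C1 + b^2)


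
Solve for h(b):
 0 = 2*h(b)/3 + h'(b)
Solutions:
 h(b) = C1*exp(-2*b/3)


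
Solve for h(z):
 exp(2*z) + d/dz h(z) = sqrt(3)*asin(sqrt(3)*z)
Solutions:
 h(z) = C1 + sqrt(3)*(z*asin(sqrt(3)*z) + sqrt(3)*sqrt(1 - 3*z^2)/3) - exp(2*z)/2


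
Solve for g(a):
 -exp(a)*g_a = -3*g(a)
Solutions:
 g(a) = C1*exp(-3*exp(-a))


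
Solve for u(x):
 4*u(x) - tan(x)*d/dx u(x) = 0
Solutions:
 u(x) = C1*sin(x)^4


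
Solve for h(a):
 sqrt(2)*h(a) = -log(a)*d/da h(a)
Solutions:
 h(a) = C1*exp(-sqrt(2)*li(a))


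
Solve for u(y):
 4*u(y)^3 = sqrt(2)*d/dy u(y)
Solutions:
 u(y) = -sqrt(2)*sqrt(-1/(C1 + 2*sqrt(2)*y))/2
 u(y) = sqrt(2)*sqrt(-1/(C1 + 2*sqrt(2)*y))/2


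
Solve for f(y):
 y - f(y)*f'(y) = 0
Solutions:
 f(y) = -sqrt(C1 + y^2)
 f(y) = sqrt(C1 + y^2)


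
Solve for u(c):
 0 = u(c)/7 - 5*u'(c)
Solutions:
 u(c) = C1*exp(c/35)


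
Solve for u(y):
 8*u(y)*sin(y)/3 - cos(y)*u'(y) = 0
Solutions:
 u(y) = C1/cos(y)^(8/3)


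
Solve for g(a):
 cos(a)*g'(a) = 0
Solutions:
 g(a) = C1


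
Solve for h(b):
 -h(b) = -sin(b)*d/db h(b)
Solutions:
 h(b) = C1*sqrt(cos(b) - 1)/sqrt(cos(b) + 1)


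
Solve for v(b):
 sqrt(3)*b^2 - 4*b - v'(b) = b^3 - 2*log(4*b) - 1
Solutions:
 v(b) = C1 - b^4/4 + sqrt(3)*b^3/3 - 2*b^2 + 2*b*log(b) - b + b*log(16)


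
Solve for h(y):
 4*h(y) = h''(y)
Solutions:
 h(y) = C1*exp(-2*y) + C2*exp(2*y)


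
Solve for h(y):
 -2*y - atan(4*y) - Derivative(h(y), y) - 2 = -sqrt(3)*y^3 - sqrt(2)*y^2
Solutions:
 h(y) = C1 + sqrt(3)*y^4/4 + sqrt(2)*y^3/3 - y^2 - y*atan(4*y) - 2*y + log(16*y^2 + 1)/8


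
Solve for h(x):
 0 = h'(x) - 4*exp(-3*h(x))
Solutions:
 h(x) = log(C1 + 12*x)/3
 h(x) = log((-3^(1/3) - 3^(5/6)*I)*(C1 + 4*x)^(1/3)/2)
 h(x) = log((-3^(1/3) + 3^(5/6)*I)*(C1 + 4*x)^(1/3)/2)


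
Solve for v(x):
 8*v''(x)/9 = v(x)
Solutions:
 v(x) = C1*exp(-3*sqrt(2)*x/4) + C2*exp(3*sqrt(2)*x/4)


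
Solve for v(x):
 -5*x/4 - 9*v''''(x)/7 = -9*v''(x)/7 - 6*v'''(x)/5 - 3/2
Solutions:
 v(x) = C1 + C2*x + C3*exp(x*(7 - sqrt(274))/15) + C4*exp(x*(7 + sqrt(274))/15) + 35*x^3/216 - 28*x^2/27


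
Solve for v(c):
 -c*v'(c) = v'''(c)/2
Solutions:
 v(c) = C1 + Integral(C2*airyai(-2^(1/3)*c) + C3*airybi(-2^(1/3)*c), c)


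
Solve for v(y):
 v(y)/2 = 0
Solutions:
 v(y) = 0


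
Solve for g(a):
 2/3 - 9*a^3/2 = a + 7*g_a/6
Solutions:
 g(a) = C1 - 27*a^4/28 - 3*a^2/7 + 4*a/7


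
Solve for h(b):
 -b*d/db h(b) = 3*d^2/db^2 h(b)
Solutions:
 h(b) = C1 + C2*erf(sqrt(6)*b/6)


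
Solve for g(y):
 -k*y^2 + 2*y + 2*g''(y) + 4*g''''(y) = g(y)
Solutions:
 g(y) = C1*exp(-y*sqrt(-1 + sqrt(5))/2) + C2*exp(y*sqrt(-1 + sqrt(5))/2) + C3*sin(y*sqrt(1 + sqrt(5))/2) + C4*cos(y*sqrt(1 + sqrt(5))/2) - k*y^2 - 4*k + 2*y


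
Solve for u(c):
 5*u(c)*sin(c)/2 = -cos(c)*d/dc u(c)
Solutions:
 u(c) = C1*cos(c)^(5/2)


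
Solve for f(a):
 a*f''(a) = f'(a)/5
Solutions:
 f(a) = C1 + C2*a^(6/5)


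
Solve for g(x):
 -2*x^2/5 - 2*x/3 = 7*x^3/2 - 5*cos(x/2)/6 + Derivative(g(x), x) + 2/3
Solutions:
 g(x) = C1 - 7*x^4/8 - 2*x^3/15 - x^2/3 - 2*x/3 + 5*sin(x/2)/3


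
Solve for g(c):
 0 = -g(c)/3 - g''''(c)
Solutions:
 g(c) = (C1*sin(sqrt(2)*3^(3/4)*c/6) + C2*cos(sqrt(2)*3^(3/4)*c/6))*exp(-sqrt(2)*3^(3/4)*c/6) + (C3*sin(sqrt(2)*3^(3/4)*c/6) + C4*cos(sqrt(2)*3^(3/4)*c/6))*exp(sqrt(2)*3^(3/4)*c/6)


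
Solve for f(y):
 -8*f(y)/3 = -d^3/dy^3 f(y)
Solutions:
 f(y) = C3*exp(2*3^(2/3)*y/3) + (C1*sin(3^(1/6)*y) + C2*cos(3^(1/6)*y))*exp(-3^(2/3)*y/3)


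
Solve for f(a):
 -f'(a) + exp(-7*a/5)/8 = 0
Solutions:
 f(a) = C1 - 5*exp(-7*a/5)/56


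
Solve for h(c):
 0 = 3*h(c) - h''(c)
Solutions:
 h(c) = C1*exp(-sqrt(3)*c) + C2*exp(sqrt(3)*c)


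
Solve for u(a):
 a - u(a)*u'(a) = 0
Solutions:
 u(a) = -sqrt(C1 + a^2)
 u(a) = sqrt(C1 + a^2)


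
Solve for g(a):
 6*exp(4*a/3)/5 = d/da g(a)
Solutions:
 g(a) = C1 + 9*exp(4*a/3)/10


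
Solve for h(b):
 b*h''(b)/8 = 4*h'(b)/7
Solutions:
 h(b) = C1 + C2*b^(39/7)


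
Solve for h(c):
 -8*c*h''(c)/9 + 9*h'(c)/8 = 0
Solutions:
 h(c) = C1 + C2*c^(145/64)


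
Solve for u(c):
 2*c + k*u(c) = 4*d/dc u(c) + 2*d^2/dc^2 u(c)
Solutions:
 u(c) = C1*exp(-c*(sqrt(2)*sqrt(k + 2)/2 + 1)) + C2*exp(c*(sqrt(2)*sqrt(k + 2)/2 - 1)) - 2*c/k - 8/k^2


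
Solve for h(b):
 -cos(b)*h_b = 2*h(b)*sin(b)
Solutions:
 h(b) = C1*cos(b)^2


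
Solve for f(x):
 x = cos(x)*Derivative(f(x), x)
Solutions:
 f(x) = C1 + Integral(x/cos(x), x)


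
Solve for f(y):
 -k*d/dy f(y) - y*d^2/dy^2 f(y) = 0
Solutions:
 f(y) = C1 + y^(1 - re(k))*(C2*sin(log(y)*Abs(im(k))) + C3*cos(log(y)*im(k)))


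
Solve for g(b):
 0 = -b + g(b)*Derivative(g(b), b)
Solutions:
 g(b) = -sqrt(C1 + b^2)
 g(b) = sqrt(C1 + b^2)


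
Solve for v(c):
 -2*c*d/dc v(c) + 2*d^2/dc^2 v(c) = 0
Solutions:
 v(c) = C1 + C2*erfi(sqrt(2)*c/2)


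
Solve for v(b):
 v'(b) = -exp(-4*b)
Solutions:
 v(b) = C1 + exp(-4*b)/4


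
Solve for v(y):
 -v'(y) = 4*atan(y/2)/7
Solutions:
 v(y) = C1 - 4*y*atan(y/2)/7 + 4*log(y^2 + 4)/7


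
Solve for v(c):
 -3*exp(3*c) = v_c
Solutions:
 v(c) = C1 - exp(3*c)


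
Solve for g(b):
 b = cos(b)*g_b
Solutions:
 g(b) = C1 + Integral(b/cos(b), b)


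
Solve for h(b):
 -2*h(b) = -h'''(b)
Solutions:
 h(b) = C3*exp(2^(1/3)*b) + (C1*sin(2^(1/3)*sqrt(3)*b/2) + C2*cos(2^(1/3)*sqrt(3)*b/2))*exp(-2^(1/3)*b/2)


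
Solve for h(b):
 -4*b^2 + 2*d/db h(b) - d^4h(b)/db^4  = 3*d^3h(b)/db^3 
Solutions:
 h(b) = C1 + 2*b^3/3 + 6*b + (C2 + C3*exp(-sqrt(3)*b) + C4*exp(sqrt(3)*b))*exp(-b)


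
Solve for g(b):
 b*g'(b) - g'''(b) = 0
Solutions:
 g(b) = C1 + Integral(C2*airyai(b) + C3*airybi(b), b)


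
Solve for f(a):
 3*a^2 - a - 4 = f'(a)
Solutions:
 f(a) = C1 + a^3 - a^2/2 - 4*a


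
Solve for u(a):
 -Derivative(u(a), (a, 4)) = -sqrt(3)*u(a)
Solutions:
 u(a) = C1*exp(-3^(1/8)*a) + C2*exp(3^(1/8)*a) + C3*sin(3^(1/8)*a) + C4*cos(3^(1/8)*a)


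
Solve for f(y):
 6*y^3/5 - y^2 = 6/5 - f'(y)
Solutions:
 f(y) = C1 - 3*y^4/10 + y^3/3 + 6*y/5


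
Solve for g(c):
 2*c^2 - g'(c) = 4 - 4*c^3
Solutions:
 g(c) = C1 + c^4 + 2*c^3/3 - 4*c


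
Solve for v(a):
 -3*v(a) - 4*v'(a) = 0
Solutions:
 v(a) = C1*exp(-3*a/4)


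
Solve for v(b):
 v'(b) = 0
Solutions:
 v(b) = C1


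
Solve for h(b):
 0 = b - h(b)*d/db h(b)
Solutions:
 h(b) = -sqrt(C1 + b^2)
 h(b) = sqrt(C1 + b^2)


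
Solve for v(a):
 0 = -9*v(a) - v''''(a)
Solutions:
 v(a) = (C1*sin(sqrt(6)*a/2) + C2*cos(sqrt(6)*a/2))*exp(-sqrt(6)*a/2) + (C3*sin(sqrt(6)*a/2) + C4*cos(sqrt(6)*a/2))*exp(sqrt(6)*a/2)


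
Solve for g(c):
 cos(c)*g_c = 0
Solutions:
 g(c) = C1


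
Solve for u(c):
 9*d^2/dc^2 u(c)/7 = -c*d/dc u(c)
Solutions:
 u(c) = C1 + C2*erf(sqrt(14)*c/6)


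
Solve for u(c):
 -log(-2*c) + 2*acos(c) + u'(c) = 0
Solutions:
 u(c) = C1 + c*log(-c) - 2*c*acos(c) - c + c*log(2) + 2*sqrt(1 - c^2)


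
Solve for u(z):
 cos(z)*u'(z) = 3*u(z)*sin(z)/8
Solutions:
 u(z) = C1/cos(z)^(3/8)


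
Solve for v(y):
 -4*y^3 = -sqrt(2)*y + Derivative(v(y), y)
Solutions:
 v(y) = C1 - y^4 + sqrt(2)*y^2/2


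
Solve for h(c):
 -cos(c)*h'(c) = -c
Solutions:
 h(c) = C1 + Integral(c/cos(c), c)


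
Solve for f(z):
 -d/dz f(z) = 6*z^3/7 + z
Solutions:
 f(z) = C1 - 3*z^4/14 - z^2/2


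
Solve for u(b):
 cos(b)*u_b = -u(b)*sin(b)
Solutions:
 u(b) = C1*cos(b)


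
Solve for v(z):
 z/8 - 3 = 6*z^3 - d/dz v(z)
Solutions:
 v(z) = C1 + 3*z^4/2 - z^2/16 + 3*z


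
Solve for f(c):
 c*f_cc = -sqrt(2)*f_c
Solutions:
 f(c) = C1 + C2*c^(1 - sqrt(2))


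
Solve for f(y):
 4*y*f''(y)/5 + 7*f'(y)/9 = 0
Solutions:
 f(y) = C1 + C2*y^(1/36)


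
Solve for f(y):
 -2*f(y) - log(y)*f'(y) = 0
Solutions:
 f(y) = C1*exp(-2*li(y))


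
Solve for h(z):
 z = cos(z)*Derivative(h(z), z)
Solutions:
 h(z) = C1 + Integral(z/cos(z), z)
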